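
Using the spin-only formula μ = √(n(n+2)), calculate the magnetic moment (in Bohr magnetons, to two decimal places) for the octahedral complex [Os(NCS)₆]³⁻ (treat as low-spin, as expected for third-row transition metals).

Each NCS⁻ contributes -1; 6 × (-1) = -6. With overall charge -3, Os is in the +3 oxidation state.
Os sits in group 8; removing 3 electrons leaves Os³⁺ with 8 − 3 = 5 d electrons.
Configuration: t2g^5 e_g^0 → 1 unpaired electron.
μ(spin-only) = √[1(1+2)] = √3 ≈ 1.73 Bohr magnetons.

1.73 Bohr magnetons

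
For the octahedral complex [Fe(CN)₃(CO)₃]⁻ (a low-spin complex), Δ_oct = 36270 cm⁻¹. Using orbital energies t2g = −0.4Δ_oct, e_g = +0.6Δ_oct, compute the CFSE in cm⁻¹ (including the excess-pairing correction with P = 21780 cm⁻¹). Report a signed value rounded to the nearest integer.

Ligand charges: 3×(-1) from CN⁻ and 3×(+0) from CO sum to -3; with overall charge -1, Fe is +2.
Fe sits in group 8; removing 2 electrons leaves Fe²⁺ with 8 − 2 = 6 d electrons.
Electron filling gives t2g^6 e_g^0.
CFSE(orbital) = 6×(-0.4Δ_oct) + 0×(0.6Δ_oct) = -2.4Δ_oct; with Δ_oct = 36270 cm⁻¹ that is -87048 cm⁻¹.
Relative to high-spin t2g^4 e_g^2 (1 paired), the low-spin configuration has 2 additional pairs, contributing +2 × 21780 = +43560 cm⁻¹.
Overall CFSE = -87048 + 43560 = -43488 cm⁻¹.

-43488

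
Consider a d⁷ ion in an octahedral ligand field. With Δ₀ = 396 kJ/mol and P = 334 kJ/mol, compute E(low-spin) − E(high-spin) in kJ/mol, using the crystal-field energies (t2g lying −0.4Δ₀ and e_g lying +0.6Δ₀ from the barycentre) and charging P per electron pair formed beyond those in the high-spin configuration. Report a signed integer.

In the high-spin limit (t2g^5 e_g^2) the orbital term is -0.8Δ₀ = -317 kJ/mol, with no excess pairing.
For low-spin the configuration is t2g^6 e_g^1: orbital energy -1.8 × 396 = -713 kJ/mol, and 1 additional pair relative to high-spin adds 334 kJ/mol, giving -379 kJ/mol.
Thus E(LS) − E(HS) = -62 kJ/mol.

-62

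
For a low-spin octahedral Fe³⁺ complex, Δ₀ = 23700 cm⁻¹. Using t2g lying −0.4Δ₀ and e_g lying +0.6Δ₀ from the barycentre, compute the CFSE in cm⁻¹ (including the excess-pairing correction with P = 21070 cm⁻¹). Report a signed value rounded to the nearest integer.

Fe sits in group 8; removing 3 electrons leaves Fe³⁺ with 8 − 3 = 5 d electrons.
The d⁵ electrons fill as t2g^5 e_g^0.
CFSE(orbital) = 5×(-0.4Δ₀) + 0×(0.6Δ₀) = -2.0Δ₀; with Δ₀ = 23700 cm⁻¹ that is -47400 cm⁻¹.
Relative to high-spin t2g^3 e_g^2 (0 paired), the low-spin configuration has 2 additional pairs, contributing +2 × 21070 = +42140 cm⁻¹.
Combining: -47400 + 42140 = -5260 cm⁻¹.

-5260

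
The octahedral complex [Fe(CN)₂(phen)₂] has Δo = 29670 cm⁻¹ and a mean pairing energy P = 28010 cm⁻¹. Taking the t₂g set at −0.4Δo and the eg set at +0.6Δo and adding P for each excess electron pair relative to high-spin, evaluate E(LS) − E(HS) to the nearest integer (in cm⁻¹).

-3320

Ligand charges: 2×(-1) from CN⁻ and 2×(+0) from phen sum to -2; with overall charge +0, Fe is +2.
Fe is in group 8, so Fe²⁺ is d⁶ (8 − 2 = 6).
High-spin d⁶ fills as t₂g⁴ eg² with CFSE 4(−0.4) + 2(+0.6) = -0.4Δo = -11868 cm⁻¹.
Low-spin t₂g⁶ eg⁰ gives -2.4Δo = -71208 cm⁻¹, but forming 2 extra pairs costs 2P = 56020 cm⁻¹, so E(LS) = -71208 + 56020 = -15188 cm⁻¹.
Thus E(LS) − E(HS) = -3320 cm⁻¹.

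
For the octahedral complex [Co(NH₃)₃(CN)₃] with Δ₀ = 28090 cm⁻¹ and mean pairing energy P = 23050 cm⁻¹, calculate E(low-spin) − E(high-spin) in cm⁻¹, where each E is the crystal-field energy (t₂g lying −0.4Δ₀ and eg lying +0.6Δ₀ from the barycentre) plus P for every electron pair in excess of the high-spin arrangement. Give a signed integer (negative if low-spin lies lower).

-10080

Ligand charges: 3×(+0) from NH₃ and 3×(-1) from CN⁻ sum to -3; with overall charge +0, Co is +3.
Co sits in group 9; removing 3 electrons leaves Co³⁺ with 9 − 3 = 6 d electrons.
In the high-spin limit (t₂g⁴ eg²) the orbital term is -0.4Δ₀ = -11236 cm⁻¹, with no excess pairing.
For low-spin the configuration is t₂g⁶ eg⁰: orbital energy -2.4 × 28090 = -67416 cm⁻¹, and 2 additional pairs relative to high-spin add 46100 cm⁻¹, giving -21316 cm⁻¹.
E(LS) − E(HS) = -21316 − (-11236) = -10080 cm⁻¹.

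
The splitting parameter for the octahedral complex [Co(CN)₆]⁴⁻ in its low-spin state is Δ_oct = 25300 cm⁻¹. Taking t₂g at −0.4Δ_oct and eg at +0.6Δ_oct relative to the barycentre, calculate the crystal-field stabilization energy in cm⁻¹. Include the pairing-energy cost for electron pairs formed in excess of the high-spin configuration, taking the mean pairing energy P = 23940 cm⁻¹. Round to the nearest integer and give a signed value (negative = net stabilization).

-21600

Each CN⁻ contributes -1; 6 × (-1) = -6. With overall charge -4, Co is in the +2 oxidation state.
Group 9 minus oxidation state +2 gives a d⁷ configuration for Co²⁺.
Configuration: t₂g⁶ eg¹.
CFSE(orbital) = 6×(-0.4Δ_oct) + 1×(0.6Δ_oct) = -1.8Δ_oct; with Δ_oct = 25300 cm⁻¹ that is -45540 cm⁻¹.
High-spin d⁷ would be t₂g⁵ eg² with 2 pairs; low-spin has 3, so 1 excess pair costs +1P = +23940 cm⁻¹.
Combining: -45540 + 23940 = -21600 cm⁻¹.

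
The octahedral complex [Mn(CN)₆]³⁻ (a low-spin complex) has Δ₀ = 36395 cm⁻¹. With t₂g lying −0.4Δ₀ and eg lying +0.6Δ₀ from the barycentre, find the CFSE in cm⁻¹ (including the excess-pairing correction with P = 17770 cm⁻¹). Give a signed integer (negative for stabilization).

-40462

Each CN⁻ contributes -1; 6 × (-1) = -6. With overall charge -3, Mn is in the +3 oxidation state.
Mn³⁺: group 7, so d-count = 7 − 3 = 4.
Configuration: t₂g⁴ eg⁰.
CFSE(orbital) = 4×(-0.4Δ₀) + 0×(0.6Δ₀) = -1.6Δ₀; with Δ₀ = 36395 cm⁻¹ that is -58232 cm⁻¹.
High-spin d⁴ would be t₂g³ eg¹ with 0 pairs; low-spin has 1, so 1 excess pair costs +1P = +17770 cm⁻¹.
Net CFSE = -58232 + 17770 = -40462 cm⁻¹.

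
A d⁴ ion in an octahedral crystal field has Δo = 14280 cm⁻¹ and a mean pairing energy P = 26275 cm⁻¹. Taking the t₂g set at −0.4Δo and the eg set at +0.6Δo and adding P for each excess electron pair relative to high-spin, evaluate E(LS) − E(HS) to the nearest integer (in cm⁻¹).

11995

High-spin d⁴ fills as t₂g³ eg¹ with CFSE 3(−0.4) + 1(+0.6) = -0.6Δo = -8568 cm⁻¹.
For low-spin the configuration is t₂g⁴ eg⁰: orbital energy -1.6 × 14280 = -22848 cm⁻¹, and 1 additional pair relative to high-spin adds 26275 cm⁻¹, giving 3427 cm⁻¹.
E(LS) − E(HS) = 3427 − (-8568) = 11995 cm⁻¹.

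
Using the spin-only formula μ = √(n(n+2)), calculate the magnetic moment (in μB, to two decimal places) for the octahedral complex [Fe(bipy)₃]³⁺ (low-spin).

1.73 μB

bipy is neutral, so the +3 overall charge sits on Fe: oxidation state +3.
Group 8 minus oxidation state +3 gives a d⁵ configuration for Fe³⁺.
Configuration: t2g^5 e_g^0 → 1 unpaired electron.
μ(spin-only) = √[1(1+2)] = √3 ≈ 1.73 μB.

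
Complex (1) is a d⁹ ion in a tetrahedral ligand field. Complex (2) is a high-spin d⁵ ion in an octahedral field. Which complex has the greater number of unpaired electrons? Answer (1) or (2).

(1): With tetrahedral geometry the complex is necessarily high-spin; e⁴ t₂⁵ → 1 unpaired.
(2): t2g^3 e_g^2 → 5 unpaired.
So (2) has more unpaired electrons.

(2)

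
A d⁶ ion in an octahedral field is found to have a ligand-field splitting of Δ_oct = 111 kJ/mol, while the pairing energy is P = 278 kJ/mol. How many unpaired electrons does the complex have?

4

Here Δ_oct < P (111 < 278), so the high-spin state is favoured.
Configuration: t₂g⁴ eg².
Unpaired electrons: 4.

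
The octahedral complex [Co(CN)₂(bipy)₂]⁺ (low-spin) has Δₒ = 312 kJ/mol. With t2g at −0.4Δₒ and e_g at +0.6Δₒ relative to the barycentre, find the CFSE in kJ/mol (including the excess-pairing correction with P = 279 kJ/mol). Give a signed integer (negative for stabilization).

-191

Ligand charges: 2×(-1) from CN⁻ and 2×(+0) from bipy sum to -2; with overall charge +1, Co is +3.
Group 9 minus oxidation state +3 gives a d⁶ configuration for Co³⁺.
The d⁶ electrons fill as t2g^6 e_g^0.
Orbital CFSE = 6(-0.4) + 0(0.6) = -2.4Δₒ = -2.4 × 312 = -749 kJ/mol.
Relative to high-spin t2g^4 e_g^2 (1 paired), the low-spin configuration has 2 additional pairs, contributing +2 × 279 = +558 kJ/mol.
Overall CFSE = -749 + 558 = -191 kJ/mol.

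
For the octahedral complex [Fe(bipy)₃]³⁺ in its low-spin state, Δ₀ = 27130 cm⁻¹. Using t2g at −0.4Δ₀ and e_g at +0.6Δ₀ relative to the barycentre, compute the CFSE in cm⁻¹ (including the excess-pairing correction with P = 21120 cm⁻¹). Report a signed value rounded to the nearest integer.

bipy is neutral, so the +3 overall charge sits on Fe: oxidation state +3.
Fe³⁺: group 8, so d-count = 8 − 3 = 5.
Electron filling gives t2g^5 e_g^0.
Orbital CFSE = 5(-0.4) + 0(0.6) = -2.0Δ₀ = -2.0 × 27130 = -54260 cm⁻¹.
Pairing penalty: 2 pairs vs 0 in the high-spin reference → 2 extra × P = 42240 cm⁻¹.
Combining: -54260 + 42240 = -12020 cm⁻¹.

-12020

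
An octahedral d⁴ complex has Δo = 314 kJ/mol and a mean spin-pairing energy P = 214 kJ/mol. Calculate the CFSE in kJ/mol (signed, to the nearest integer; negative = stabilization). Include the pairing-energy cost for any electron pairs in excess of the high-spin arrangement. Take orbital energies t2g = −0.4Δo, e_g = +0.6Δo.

Since Δo = 314 kJ/mol > P = 214 kJ/mol, the complex adopts the low-spin configuration.
Filling d⁴ accordingly: t2g^4 e_g^0.
Orbital CFSE = -1.6Δo = -1.6 × 314 = -502 kJ/mol.
Excess pairs vs high-spin: 1 − 0 = 1; pairing cost = +214 kJ/mol.
Net CFSE = -502 + 214 = -288 kJ/mol.

-288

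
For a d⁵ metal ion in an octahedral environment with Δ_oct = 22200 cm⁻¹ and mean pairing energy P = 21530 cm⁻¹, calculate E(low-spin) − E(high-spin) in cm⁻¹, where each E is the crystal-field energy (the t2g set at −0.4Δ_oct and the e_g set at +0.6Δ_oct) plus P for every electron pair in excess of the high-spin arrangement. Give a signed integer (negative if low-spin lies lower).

High-spin d⁵ fills as t2g^3 e_g^2 with CFSE 3(−0.4) + 2(+0.6) = 0.0Δ_oct = 0 cm⁻¹.
For low-spin the configuration is t2g^5 e_g^0: orbital energy -2.0 × 22200 = -44400 cm⁻¹, and 2 additional pairs relative to high-spin add 43060 cm⁻¹, giving -1340 cm⁻¹.
E(LS) − E(HS) = -1340 − (0) = -1340 cm⁻¹.

-1340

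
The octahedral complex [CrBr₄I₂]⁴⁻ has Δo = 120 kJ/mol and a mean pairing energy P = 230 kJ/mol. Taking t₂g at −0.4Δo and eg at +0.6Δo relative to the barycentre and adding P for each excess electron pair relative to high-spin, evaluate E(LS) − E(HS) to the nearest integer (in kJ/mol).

110

Ligand charges: 4×(-1) from Br⁻ and 2×(-1) from I⁻ sum to -6; with overall charge -4, Cr is +2.
Cr²⁺: group 6, so d-count = 6 − 2 = 4.
High-spin d⁴ fills as t₂g³ eg¹ with CFSE 3(−0.4) + 1(+0.6) = -0.6Δo = -72 kJ/mol.
Low-spin t₂g⁴ eg⁰ gives -1.6Δo = -192 kJ/mol, but forming 1 extra pair costs 1P = 230 kJ/mol, so E(LS) = -192 + 230 = 38 kJ/mol.
Thus E(LS) − E(HS) = 110 kJ/mol.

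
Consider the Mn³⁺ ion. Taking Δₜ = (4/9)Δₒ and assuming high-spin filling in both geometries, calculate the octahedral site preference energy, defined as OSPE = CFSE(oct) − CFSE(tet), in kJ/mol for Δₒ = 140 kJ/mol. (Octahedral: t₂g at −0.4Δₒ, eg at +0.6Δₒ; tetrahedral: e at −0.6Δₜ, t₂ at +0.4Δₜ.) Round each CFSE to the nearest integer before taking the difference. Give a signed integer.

Mn is in group 7, so Mn³⁺ is d⁴ (7 − 3 = 4).
In an octahedral site d⁴ (HS) is t2g^3 e_g^1, giving CFSE(oct) = -0.6Δₒ = -84 kJ/mol.
Tetrahedral e^2 t2^2 gives -0.4Δₜ = -0.4 × (4/9) × 140 = -25 kJ/mol.
OSPE = -84 − (-25) = -59 kJ/mol.

-59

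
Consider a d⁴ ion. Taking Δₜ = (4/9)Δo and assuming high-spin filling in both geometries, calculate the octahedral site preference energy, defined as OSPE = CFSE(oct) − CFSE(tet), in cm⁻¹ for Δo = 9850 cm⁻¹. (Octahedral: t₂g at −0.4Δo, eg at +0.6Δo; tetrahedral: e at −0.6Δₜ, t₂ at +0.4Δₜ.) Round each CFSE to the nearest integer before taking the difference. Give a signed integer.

Octahedral (high-spin): t₂g³ eg¹, CFSE = 3(−0.4) + 1(+0.6) = -0.6Δo = -0.6 × 9850 = -5910 cm⁻¹.
Tetrahedral: e² t₂², CFSE = 2(−0.6) + 2(+0.4) = -0.4Δₜ = -0.4 × (4/9) × 9850 = -1751 cm⁻¹.
OSPE = CFSE(oct) − CFSE(tet) = -5910 − (-1751) = -4159 cm⁻¹.

-4159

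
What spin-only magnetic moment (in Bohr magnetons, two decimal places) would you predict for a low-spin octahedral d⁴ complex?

Configuration: t₂g⁴ eg⁰ → 2 unpaired electrons.
μ(spin-only) = √[2(2+2)] = √8 ≈ 2.83 Bohr magnetons.

2.83 Bohr magnetons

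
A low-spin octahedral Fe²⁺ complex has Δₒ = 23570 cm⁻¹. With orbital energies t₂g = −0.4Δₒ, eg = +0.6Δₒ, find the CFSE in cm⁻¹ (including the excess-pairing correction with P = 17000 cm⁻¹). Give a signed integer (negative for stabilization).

Fe sits in group 8; removing 2 electrons leaves Fe²⁺ with 8 − 2 = 6 d electrons.
Configuration: t₂g⁶ eg⁰.
The orbital stabilization is -2.4Δₒ = -2.4 × 23570 = -56568 cm⁻¹.
High-spin d⁶ would be t₂g⁴ eg² with 1 pair; low-spin has 3, so 2 excess pairs cost +2P = +34000 cm⁻¹.
Net CFSE = -56568 + 34000 = -22568 cm⁻¹.

-22568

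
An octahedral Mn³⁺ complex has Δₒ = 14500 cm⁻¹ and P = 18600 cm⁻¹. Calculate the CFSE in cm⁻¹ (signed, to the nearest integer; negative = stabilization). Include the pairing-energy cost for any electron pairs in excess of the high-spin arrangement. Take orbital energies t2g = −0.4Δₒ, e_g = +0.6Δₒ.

Mn sits in group 7; removing 3 electrons leaves Mn³⁺ with 7 − 3 = 4 d electrons.
Since Δₒ = 14500 cm⁻¹ < P = 18600 cm⁻¹, the complex adopts the high-spin configuration.
Configuration: t2g^3 e_g^1.
Orbital CFSE = -0.6Δₒ = -0.6 × 14500 = -8700 cm⁻¹.
High-spin has no excess pairs, so no pairing correction applies.

-8700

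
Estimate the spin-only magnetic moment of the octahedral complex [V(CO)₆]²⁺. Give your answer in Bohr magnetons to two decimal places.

CO is neutral, so the +2 overall charge sits on V: oxidation state +2.
V is in group 5, so V²⁺ is d³ (5 − 2 = 3).
Configuration: t2g^3 e_g^0 → 3 unpaired electrons.
μ(spin-only) = √[3(3+2)] = √15 ≈ 3.87 Bohr magnetons.

3.87 Bohr magnetons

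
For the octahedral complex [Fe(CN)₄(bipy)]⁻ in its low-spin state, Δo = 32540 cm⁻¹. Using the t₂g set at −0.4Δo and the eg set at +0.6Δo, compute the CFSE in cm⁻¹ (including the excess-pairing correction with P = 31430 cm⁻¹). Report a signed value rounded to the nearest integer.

Ligand charges: 4×(-1) from CN⁻ and 1×(+0) from bipy sum to -4; with overall charge -1, Fe is +3.
Fe³⁺: group 8, so d-count = 8 − 3 = 5.
Configuration: t₂g⁵ eg⁰.
CFSE(orbital) = 5×(-0.4Δo) + 0×(0.6Δo) = -2.0Δo; with Δo = 32540 cm⁻¹ that is -65080 cm⁻¹.
Pairing penalty: 2 pairs vs 0 in the high-spin reference → 2 extra × P = 62860 cm⁻¹.
Overall CFSE = -65080 + 62860 = -2220 cm⁻¹.

-2220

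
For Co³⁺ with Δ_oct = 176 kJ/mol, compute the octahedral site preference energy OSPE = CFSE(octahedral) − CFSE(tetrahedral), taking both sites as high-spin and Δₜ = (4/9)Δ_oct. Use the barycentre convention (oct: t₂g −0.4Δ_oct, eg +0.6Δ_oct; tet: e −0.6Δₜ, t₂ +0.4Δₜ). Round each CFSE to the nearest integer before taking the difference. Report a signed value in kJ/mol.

Co sits in group 9; removing 3 electrons leaves Co³⁺ with 9 − 3 = 6 d electrons.
In an octahedral site d⁶ (HS) is t₂g⁴ eg², giving CFSE(oct) = -0.4Δ_oct = -70 kJ/mol.
In a tetrahedral site the filling is e³ t₂³: CFSE(tet) = -0.6Δₜ = -0.6 × (4/9)(176) = -47 kJ/mol.
Subtracting, OSPE = -70 − (-47) = -23 kJ/mol.

-23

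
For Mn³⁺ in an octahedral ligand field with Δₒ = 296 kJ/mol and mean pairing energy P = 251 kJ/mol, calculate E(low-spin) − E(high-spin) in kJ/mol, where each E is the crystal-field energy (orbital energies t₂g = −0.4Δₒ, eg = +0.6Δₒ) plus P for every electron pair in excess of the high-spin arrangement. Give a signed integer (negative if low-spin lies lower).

Group 7 minus oxidation state +3 gives a d⁴ configuration for Mn³⁺.
High-spin d⁴ fills as t₂g³ eg¹ with CFSE 3(−0.4) + 1(+0.6) = -0.6Δₒ = -178 kJ/mol.
For low-spin the configuration is t₂g⁴ eg⁰: orbital energy -1.6 × 296 = -474 kJ/mol, and 1 additional pair relative to high-spin adds 251 kJ/mol, giving -223 kJ/mol.
The difference is -223 − (-178) = -45 kJ/mol, so low-spin lies lower.

-45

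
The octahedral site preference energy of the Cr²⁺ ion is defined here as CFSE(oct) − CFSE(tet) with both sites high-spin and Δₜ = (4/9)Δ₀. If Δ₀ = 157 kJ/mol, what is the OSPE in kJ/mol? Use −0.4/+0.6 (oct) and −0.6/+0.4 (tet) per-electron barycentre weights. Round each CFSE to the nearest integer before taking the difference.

-66

Cr is in group 6, so Cr²⁺ is d⁴ (6 − 2 = 4).
In an octahedral site d⁴ (HS) is t₂g³ eg¹, giving CFSE(oct) = -0.6Δ₀ = -94 kJ/mol.
Tetrahedral: e² t₂², CFSE = 2(−0.6) + 2(+0.4) = -0.4Δₜ = -0.4 × (4/9) × 157 = -28 kJ/mol.
OSPE = CFSE(oct) − CFSE(tet) = -94 − (-28) = -66 kJ/mol.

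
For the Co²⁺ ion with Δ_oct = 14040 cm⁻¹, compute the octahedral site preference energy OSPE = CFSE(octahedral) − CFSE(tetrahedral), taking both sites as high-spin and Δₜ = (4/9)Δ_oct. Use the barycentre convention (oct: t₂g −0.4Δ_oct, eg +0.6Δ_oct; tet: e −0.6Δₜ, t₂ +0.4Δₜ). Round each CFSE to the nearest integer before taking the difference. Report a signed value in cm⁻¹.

-3744

Co²⁺: group 9, so d-count = 9 − 2 = 7.
Octahedral (high-spin): t₂g⁵ eg², CFSE = 5(−0.4) + 2(+0.6) = -0.8Δ_oct = -0.8 × 14040 = -11232 cm⁻¹.
In a tetrahedral site the filling is e⁴ t₂³: CFSE(tet) = -1.2Δₜ = -1.2 × (4/9)(14040) = -7488 cm⁻¹.
OSPE = CFSE(oct) − CFSE(tet) = -11232 − (-7488) = -3744 cm⁻¹.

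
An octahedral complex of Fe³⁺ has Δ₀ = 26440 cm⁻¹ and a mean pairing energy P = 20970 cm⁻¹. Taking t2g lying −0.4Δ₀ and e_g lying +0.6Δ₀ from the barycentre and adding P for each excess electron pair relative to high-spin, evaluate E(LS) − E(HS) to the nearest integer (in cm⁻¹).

-10940

Fe is in group 8, so Fe³⁺ is d⁵ (8 − 3 = 5).
High-spin d⁵ fills as t2g^3 e_g^2 with CFSE 3(−0.4) + 2(+0.6) = 0.0Δ₀ = 0 cm⁻¹.
Low-spin t2g^5 e_g^0 gives -2.0Δ₀ = -52880 cm⁻¹, but forming 2 extra pairs costs 2P = 41940 cm⁻¹, so E(LS) = -52880 + 41940 = -10940 cm⁻¹.
The difference is -10940 − (0) = -10940 cm⁻¹, so low-spin lies lower.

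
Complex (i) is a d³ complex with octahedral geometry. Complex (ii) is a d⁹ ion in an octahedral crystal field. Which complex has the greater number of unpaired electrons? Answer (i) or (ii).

(i)

(i): t₂g³ eg⁰ → 3 unpaired.
(ii): t2g^6 e_g^3 → 1 unpaired.
So (i) has more unpaired electrons.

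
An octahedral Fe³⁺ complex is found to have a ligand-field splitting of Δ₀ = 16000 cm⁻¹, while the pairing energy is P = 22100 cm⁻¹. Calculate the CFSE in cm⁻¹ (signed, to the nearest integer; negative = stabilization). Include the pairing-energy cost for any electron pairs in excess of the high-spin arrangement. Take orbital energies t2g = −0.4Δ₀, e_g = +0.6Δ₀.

0

Fe is in group 8, so Fe³⁺ is d⁵ (8 − 3 = 5).
Δ₀ < P, so pairing is avoided: the ground state is high-spin.
That gives t2g^3 e_g^2.
Orbital CFSE = 0.0Δ₀ = 0.0 × 16000 = 0 cm⁻¹.
High-spin has no excess pairs, so no pairing correction applies.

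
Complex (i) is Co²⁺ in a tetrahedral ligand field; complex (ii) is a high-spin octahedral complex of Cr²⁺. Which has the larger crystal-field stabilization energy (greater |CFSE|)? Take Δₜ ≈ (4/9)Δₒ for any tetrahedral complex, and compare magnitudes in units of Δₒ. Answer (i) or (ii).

(i): Co is in group 9, so Co²⁺ is d⁷ (9 − 2 = 7); Tetrahedral splitting is small, so the complex is high-spin; e⁴ t₂³, CFSE = -1.2Δₜ ≈ -0.53Δₒ.
(ii): Group 6 minus oxidation state +2 gives a d⁴ configuration for Cr²⁺; t₂g³ eg¹, CFSE = -0.6Δₒ.
So (ii) has the larger |CFSE|.

(ii)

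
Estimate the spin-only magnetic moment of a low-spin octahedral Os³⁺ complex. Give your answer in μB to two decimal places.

1.73 μB

Group 8 minus oxidation state +3 gives a d⁵ configuration for Os³⁺.
Configuration: t2g^5 e_g^0 → 1 unpaired electron.
μ(spin-only) = √[1(1+2)] = √3 ≈ 1.73 μB.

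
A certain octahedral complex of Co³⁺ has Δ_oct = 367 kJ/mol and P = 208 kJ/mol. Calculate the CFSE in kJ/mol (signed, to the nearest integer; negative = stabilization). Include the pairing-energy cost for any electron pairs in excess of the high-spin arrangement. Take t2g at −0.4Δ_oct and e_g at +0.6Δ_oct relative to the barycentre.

-465

Co sits in group 9; removing 3 electrons leaves Co³⁺ with 9 − 3 = 6 d electrons.
Here Δ_oct > P (367 > 208), so the low-spin state is favoured.
That gives t2g^6 e_g^0.
Orbital CFSE = -2.4Δ_oct = -2.4 × 367 = -881 kJ/mol.
Excess pairs vs high-spin: 3 − 1 = 2; pairing cost = +416 kJ/mol.
Net CFSE = -881 + 416 = -465 kJ/mol.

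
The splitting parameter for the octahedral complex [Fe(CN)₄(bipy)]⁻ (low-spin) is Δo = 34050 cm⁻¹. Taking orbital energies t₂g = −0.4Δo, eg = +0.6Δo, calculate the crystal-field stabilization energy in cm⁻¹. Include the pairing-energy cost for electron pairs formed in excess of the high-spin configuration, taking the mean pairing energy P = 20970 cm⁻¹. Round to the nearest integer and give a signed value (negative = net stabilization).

Ligand charges: 4×(-1) from CN⁻ and 1×(+0) from bipy sum to -4; with overall charge -1, Fe is +3.
Fe³⁺: group 8, so d-count = 8 − 3 = 5.
Electron filling gives t₂g⁵ eg⁰.
The orbital stabilization is -2.0Δo = -2.0 × 34050 = -68100 cm⁻¹.
High-spin d⁵ would be t₂g³ eg² with 0 pairs; low-spin has 2, so 2 excess pairs cost +2P = +41940 cm⁻¹.
Combining: -68100 + 41940 = -26160 cm⁻¹.

-26160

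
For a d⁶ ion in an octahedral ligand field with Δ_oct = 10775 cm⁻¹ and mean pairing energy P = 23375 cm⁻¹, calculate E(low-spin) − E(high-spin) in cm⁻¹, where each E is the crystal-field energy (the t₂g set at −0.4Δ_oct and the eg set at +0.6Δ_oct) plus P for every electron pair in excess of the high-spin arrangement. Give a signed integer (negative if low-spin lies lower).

25200

In the high-spin limit (t₂g⁴ eg²) the orbital term is -0.4Δ_oct = -4310 cm⁻¹, with no excess pairing.
Low-spin t₂g⁶ eg⁰ gives -2.4Δ_oct = -25860 cm⁻¹, but forming 2 extra pairs costs 2P = 46750 cm⁻¹, so E(LS) = -25860 + 46750 = 20890 cm⁻¹.
The difference is 20890 − (-4310) = 25200 cm⁻¹, so high-spin lies lower.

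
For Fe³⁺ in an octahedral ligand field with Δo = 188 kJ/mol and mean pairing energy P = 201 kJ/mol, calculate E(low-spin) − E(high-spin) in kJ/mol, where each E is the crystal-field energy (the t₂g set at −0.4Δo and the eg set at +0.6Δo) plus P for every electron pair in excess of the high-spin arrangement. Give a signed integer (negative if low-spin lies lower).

Fe is in group 8, so Fe³⁺ is d⁵ (8 − 3 = 5).
High-spin: t₂g³ eg², CFSE = 0.0Δo = 0 kJ/mol.
Low-spin: t₂g⁵ eg⁰, orbital CFSE = -2.0Δo = -376 kJ/mol; plus 2 excess pairs × P = +402 kJ/mol; total 26 kJ/mol.
Thus E(LS) − E(HS) = 26 kJ/mol.

26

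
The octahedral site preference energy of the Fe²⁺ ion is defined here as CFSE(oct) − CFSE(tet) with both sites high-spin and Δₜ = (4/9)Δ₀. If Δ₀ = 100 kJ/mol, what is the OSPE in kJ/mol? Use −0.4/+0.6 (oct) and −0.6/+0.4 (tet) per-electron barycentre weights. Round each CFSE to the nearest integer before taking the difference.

-13

Group 8 minus oxidation state +2 gives a d⁶ configuration for Fe²⁺.
In an octahedral site d⁶ (HS) is t2g^4 e_g^2, giving CFSE(oct) = -0.4Δ₀ = -40 kJ/mol.
Tetrahedral e^3 t2^3 gives -0.6Δₜ = -0.6 × (4/9) × 100 = -27 kJ/mol.
Subtracting, OSPE = -40 − (-27) = -13 kJ/mol.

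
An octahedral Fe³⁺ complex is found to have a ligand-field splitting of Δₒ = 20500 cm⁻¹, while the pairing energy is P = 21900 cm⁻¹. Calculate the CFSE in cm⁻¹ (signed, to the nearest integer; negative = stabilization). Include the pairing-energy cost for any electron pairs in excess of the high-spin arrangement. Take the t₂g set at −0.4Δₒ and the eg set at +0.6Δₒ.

Fe is in group 8, so Fe³⁺ is d⁵ (8 − 3 = 5).
Δₒ < P, so pairing is avoided: the ground state is high-spin.
Filling d⁵ accordingly: t₂g³ eg².
Orbital CFSE = 0.0Δₒ = 0.0 × 20500 = 0 cm⁻¹.
High-spin has no excess pairs, so no pairing correction applies.

0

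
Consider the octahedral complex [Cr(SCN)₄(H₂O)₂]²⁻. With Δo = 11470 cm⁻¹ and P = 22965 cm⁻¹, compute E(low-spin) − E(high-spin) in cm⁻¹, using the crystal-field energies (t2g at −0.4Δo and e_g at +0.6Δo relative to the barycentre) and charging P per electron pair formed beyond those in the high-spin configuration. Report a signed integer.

11495

Ligand charges: 4×(-1) from SCN⁻ and 2×(+0) from H₂O sum to -4; with overall charge -2, Cr is +2.
Cr sits in group 6; removing 2 electrons leaves Cr²⁺ with 6 − 2 = 4 d electrons.
High-spin d⁴ fills as t2g^3 e_g^1 with CFSE 3(−0.4) + 1(+0.6) = -0.6Δo = -6882 cm⁻¹.
For low-spin the configuration is t2g^4 e_g^0: orbital energy -1.6 × 11470 = -18352 cm⁻¹, and 1 additional pair relative to high-spin adds 22965 cm⁻¹, giving 4613 cm⁻¹.
E(LS) − E(HS) = 4613 − (-6882) = 11495 cm⁻¹.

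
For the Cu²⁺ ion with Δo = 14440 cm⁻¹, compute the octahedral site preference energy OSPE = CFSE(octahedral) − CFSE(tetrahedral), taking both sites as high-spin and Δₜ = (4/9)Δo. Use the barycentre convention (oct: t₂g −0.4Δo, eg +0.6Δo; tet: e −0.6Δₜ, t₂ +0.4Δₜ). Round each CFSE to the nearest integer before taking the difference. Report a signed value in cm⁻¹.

Group 11 minus oxidation state +2 gives a d⁹ configuration for Cu²⁺.
Octahedral (high-spin): t₂g⁶ eg³, CFSE = 6(−0.4) + 3(+0.6) = -0.6Δo = -0.6 × 14440 = -8664 cm⁻¹.
In a tetrahedral site the filling is e⁴ t₂⁵: CFSE(tet) = -0.4Δₜ = -0.4 × (4/9)(14440) = -2567 cm⁻¹.
Subtracting, OSPE = -8664 − (-2567) = -6097 cm⁻¹.

-6097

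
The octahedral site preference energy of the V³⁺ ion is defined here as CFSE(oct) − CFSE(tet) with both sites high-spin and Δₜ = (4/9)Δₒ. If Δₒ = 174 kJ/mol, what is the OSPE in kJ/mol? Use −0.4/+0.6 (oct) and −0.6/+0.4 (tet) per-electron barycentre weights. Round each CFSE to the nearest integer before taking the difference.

V sits in group 5; removing 3 electrons leaves V³⁺ with 5 − 3 = 2 d electrons.
Octahedral (high-spin): t2g^2 e_g^0, CFSE = 2(−0.4) + 0(+0.6) = -0.8Δₒ = -0.8 × 174 = -139 kJ/mol.
Tetrahedral: e^2 t2^0, CFSE = 2(−0.6) + 0(+0.4) = -1.2Δₜ = -1.2 × (4/9) × 174 = -93 kJ/mol.
OSPE = -139 − (-93) = -46 kJ/mol.

-46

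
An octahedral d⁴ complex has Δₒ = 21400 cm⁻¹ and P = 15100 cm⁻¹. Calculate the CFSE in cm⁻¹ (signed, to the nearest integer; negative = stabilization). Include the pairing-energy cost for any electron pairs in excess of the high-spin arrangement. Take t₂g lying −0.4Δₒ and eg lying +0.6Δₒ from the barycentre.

-19140

Here Δₒ > P (21400 > 15100), so the low-spin state is favoured.
That gives t₂g⁴ eg⁰.
Orbital CFSE = -1.6Δₒ = -1.6 × 21400 = -34240 cm⁻¹.
Excess pairs vs high-spin: 1 − 0 = 1; pairing cost = +15100 cm⁻¹.
Net CFSE = -34240 + 15100 = -19140 cm⁻¹.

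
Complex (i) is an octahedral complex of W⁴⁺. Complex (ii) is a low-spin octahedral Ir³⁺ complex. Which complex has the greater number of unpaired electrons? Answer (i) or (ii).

(i): W sits in group 6; removing 4 electrons leaves W⁴⁺ with 6 − 4 = 2 d electrons; t2g^2 e_g^0 → 2 unpaired.
(ii): Group 9 minus oxidation state +3 gives a d⁶ configuration for Ir³⁺; t2g^6 e_g^0 → 0 unpaired.
So (i) has more unpaired electrons.

(i)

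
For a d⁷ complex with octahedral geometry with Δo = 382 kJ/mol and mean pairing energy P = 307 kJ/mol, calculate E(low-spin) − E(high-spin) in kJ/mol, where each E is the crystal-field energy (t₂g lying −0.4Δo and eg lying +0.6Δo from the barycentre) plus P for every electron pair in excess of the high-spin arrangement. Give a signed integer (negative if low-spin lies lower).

-75

High-spin d⁷ fills as t₂g⁵ eg² with CFSE 5(−0.4) + 2(+0.6) = -0.8Δo = -306 kJ/mol.
Low-spin: t₂g⁶ eg¹, orbital CFSE = -1.8Δo = -688 kJ/mol; plus 1 excess pair × P = +307 kJ/mol; total -381 kJ/mol.
E(LS) − E(HS) = -381 − (-306) = -75 kJ/mol.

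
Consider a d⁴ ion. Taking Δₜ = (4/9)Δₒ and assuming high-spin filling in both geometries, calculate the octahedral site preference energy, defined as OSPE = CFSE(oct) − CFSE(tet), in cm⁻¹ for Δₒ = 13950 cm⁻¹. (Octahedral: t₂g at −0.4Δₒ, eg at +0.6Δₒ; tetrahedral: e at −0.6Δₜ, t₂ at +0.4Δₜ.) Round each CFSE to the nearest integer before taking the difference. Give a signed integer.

In an octahedral site d⁴ (HS) is t₂g³ eg¹, giving CFSE(oct) = -0.6Δₒ = -8370 cm⁻¹.
Tetrahedral: e² t₂², CFSE = 2(−0.6) + 2(+0.4) = -0.4Δₜ = -0.4 × (4/9) × 13950 = -2480 cm⁻¹.
OSPE = CFSE(oct) − CFSE(tet) = -8370 − (-2480) = -5890 cm⁻¹.

-5890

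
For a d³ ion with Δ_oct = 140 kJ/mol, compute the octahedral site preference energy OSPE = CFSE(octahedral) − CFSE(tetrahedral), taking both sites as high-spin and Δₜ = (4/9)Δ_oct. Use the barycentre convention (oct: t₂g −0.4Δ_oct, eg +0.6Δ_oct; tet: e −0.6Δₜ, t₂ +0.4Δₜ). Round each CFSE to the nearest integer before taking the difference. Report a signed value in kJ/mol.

-118

Octahedral high-spin t2g^3 e_g^0: CFSE = -1.2 × 140 = -168 kJ/mol.
Tetrahedral: e^2 t2^1, CFSE = 2(−0.6) + 1(+0.4) = -0.8Δₜ = -0.8 × (4/9) × 140 = -50 kJ/mol.
OSPE = -168 − (-50) = -118 kJ/mol.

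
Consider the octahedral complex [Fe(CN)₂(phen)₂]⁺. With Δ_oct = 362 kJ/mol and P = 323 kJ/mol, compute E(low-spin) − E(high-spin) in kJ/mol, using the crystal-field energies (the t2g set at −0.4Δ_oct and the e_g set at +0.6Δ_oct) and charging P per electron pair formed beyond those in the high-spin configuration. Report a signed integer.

-78

Ligand charges: 2×(-1) from CN⁻ and 2×(+0) from phen sum to -2; with overall charge +1, Fe is +3.
Group 8 minus oxidation state +3 gives a d⁵ configuration for Fe³⁺.
In the high-spin limit (t2g^3 e_g^2) the orbital term is 0.0Δ_oct = 0 kJ/mol, with no excess pairing.
Low-spin: t2g^5 e_g^0, orbital CFSE = -2.0Δ_oct = -724 kJ/mol; plus 2 excess pairs × P = +646 kJ/mol; total -78 kJ/mol.
E(LS) − E(HS) = -78 − (0) = -78 kJ/mol.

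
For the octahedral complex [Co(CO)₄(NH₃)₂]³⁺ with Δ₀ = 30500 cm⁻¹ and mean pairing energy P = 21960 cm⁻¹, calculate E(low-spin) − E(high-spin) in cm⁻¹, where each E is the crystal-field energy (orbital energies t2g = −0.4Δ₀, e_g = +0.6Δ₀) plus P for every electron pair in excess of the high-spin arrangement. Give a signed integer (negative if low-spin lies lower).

-17080

Ligand charges: 4×(+0) from CO and 2×(+0) from NH₃ sum to +0; with overall charge +3, Co is +3.
Co sits in group 9; removing 3 electrons leaves Co³⁺ with 9 − 3 = 6 d electrons.
High-spin: t2g^4 e_g^2, CFSE = -0.4Δ₀ = -12200 cm⁻¹.
Low-spin: t2g^6 e_g^0, orbital CFSE = -2.4Δ₀ = -73200 cm⁻¹; plus 2 excess pairs × P = +43920 cm⁻¹; total -29280 cm⁻¹.
E(LS) − E(HS) = -29280 − (-12200) = -17080 cm⁻¹.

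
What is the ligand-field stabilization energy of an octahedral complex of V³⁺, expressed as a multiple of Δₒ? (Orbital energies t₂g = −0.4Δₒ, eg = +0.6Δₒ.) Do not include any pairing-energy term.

V³⁺: group 5, so d-count = 5 − 3 = 2.
Configuration: t₂g² eg⁰.
CFSE = 2(-0.4Δₒ) + 0(0.6Δₒ) = -0.8Δₒ + 0.0Δₒ = -0.8Δₒ.

-0.8 Δₒ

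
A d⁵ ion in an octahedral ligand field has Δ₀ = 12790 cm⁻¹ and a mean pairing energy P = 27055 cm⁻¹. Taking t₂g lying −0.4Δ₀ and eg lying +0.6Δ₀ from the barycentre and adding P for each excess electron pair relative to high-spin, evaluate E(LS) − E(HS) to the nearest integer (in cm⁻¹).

28530

High-spin d⁵ fills as t₂g³ eg² with CFSE 3(−0.4) + 2(+0.6) = 0.0Δ₀ = 0 cm⁻¹.
Low-spin: t₂g⁵ eg⁰, orbital CFSE = -2.0Δ₀ = -25580 cm⁻¹; plus 2 excess pairs × P = +54110 cm⁻¹; total 28530 cm⁻¹.
The difference is 28530 − (0) = 28530 cm⁻¹, so high-spin lies lower.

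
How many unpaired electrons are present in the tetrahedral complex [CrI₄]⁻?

Each I⁻ contributes -1; 4 × (-1) = -4. With overall charge -1, Cr is in the +3 oxidation state.
Group 6 minus oxidation state +3 gives a d³ configuration for Cr³⁺.
With tetrahedral geometry the complex is necessarily high-spin.
Configuration: e^2 t2^1, giving 3 unpaired electrons.

3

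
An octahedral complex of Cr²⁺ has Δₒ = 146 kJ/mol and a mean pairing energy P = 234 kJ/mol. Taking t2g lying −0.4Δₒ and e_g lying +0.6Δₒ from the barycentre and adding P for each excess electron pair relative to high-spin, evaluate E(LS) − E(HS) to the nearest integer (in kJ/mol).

Cr is in group 6, so Cr²⁺ is d⁴ (6 − 2 = 4).
High-spin: t2g^3 e_g^1, CFSE = -0.6Δₒ = -88 kJ/mol.
For low-spin the configuration is t2g^4 e_g^0: orbital energy -1.6 × 146 = -234 kJ/mol, and 1 additional pair relative to high-spin adds 234 kJ/mol, giving 0 kJ/mol.
Thus E(LS) − E(HS) = 88 kJ/mol.

88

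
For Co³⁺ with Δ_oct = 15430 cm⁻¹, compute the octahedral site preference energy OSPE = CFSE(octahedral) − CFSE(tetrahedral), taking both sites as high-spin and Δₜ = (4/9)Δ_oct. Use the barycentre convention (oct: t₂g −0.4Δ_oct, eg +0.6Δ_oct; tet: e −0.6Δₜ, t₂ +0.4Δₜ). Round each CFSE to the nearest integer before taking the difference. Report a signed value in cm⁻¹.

-2057

Co sits in group 9; removing 3 electrons leaves Co³⁺ with 9 − 3 = 6 d electrons.
In an octahedral site d⁶ (HS) is t₂g⁴ eg², giving CFSE(oct) = -0.4Δ_oct = -6172 cm⁻¹.
Tetrahedral: e³ t₂³, CFSE = 3(−0.6) + 3(+0.4) = -0.6Δₜ = -0.6 × (4/9) × 15430 = -4115 cm⁻¹.
OSPE = CFSE(oct) − CFSE(tet) = -6172 − (-4115) = -2057 cm⁻¹.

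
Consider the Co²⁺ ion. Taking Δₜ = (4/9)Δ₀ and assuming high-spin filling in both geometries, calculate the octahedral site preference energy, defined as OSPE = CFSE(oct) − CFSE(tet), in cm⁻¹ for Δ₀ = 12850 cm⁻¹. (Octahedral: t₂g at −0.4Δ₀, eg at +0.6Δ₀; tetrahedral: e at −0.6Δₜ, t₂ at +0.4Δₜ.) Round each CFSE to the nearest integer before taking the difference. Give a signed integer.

Co sits in group 9; removing 2 electrons leaves Co²⁺ with 9 − 2 = 7 d electrons.
Octahedral (high-spin): t2g^5 e_g^2, CFSE = 5(−0.4) + 2(+0.6) = -0.8Δ₀ = -0.8 × 12850 = -10280 cm⁻¹.
In a tetrahedral site the filling is e^4 t2^3: CFSE(tet) = -1.2Δₜ = -1.2 × (4/9)(12850) = -6853 cm⁻¹.
OSPE = -10280 − (-6853) = -3427 cm⁻¹.

-3427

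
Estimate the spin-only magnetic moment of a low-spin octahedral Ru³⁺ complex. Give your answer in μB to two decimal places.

1.73 μB

Ru³⁺: group 8, so d-count = 8 − 3 = 5.
Configuration: t₂g⁵ eg⁰ → 1 unpaired electron.
μ(spin-only) = √[1(1+2)] = √3 ≈ 1.73 μB.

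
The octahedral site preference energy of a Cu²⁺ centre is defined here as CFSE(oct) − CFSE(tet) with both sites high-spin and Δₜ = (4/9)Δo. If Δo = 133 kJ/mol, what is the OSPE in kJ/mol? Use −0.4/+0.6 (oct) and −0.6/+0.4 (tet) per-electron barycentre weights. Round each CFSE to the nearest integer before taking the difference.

-56

Cu is in group 11, so Cu²⁺ is d⁹ (11 − 2 = 9).
In an octahedral site d⁹ (HS) is t2g^6 e_g^3, giving CFSE(oct) = -0.6Δo = -80 kJ/mol.
Tetrahedral: e^4 t2^5, CFSE = 4(−0.6) + 5(+0.4) = -0.4Δₜ = -0.4 × (4/9) × 133 = -24 kJ/mol.
OSPE = -80 − (-24) = -56 kJ/mol.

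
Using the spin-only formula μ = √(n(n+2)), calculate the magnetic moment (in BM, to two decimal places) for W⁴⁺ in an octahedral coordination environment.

2.83 BM

W sits in group 6; removing 4 electrons leaves W⁴⁺ with 6 − 4 = 2 d electrons.
Configuration: t2g^2 e_g^0 → 2 unpaired electrons.
μ(spin-only) = √[2(2+2)] = √8 ≈ 2.83 BM.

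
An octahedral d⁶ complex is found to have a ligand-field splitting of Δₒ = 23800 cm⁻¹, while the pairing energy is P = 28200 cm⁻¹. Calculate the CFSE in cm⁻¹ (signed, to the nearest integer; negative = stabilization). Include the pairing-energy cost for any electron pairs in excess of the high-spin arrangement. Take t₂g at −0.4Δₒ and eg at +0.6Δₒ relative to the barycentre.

-9520

With Δₒ < P the complex is high-spin.
Configuration: t₂g⁴ eg².
Orbital CFSE = -0.4Δₒ = -0.4 × 23800 = -9520 cm⁻¹.
High-spin has no excess pairs, so no pairing correction applies.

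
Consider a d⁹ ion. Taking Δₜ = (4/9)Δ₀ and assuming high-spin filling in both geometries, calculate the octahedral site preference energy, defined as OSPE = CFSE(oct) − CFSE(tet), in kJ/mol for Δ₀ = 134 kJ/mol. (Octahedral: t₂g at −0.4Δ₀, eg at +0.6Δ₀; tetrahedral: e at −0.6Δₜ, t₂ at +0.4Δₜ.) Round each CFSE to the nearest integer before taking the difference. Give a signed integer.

-56

Octahedral (high-spin): t₂g⁶ eg³, CFSE = 6(−0.4) + 3(+0.6) = -0.6Δ₀ = -0.6 × 134 = -80 kJ/mol.
Tetrahedral: e⁴ t₂⁵, CFSE = 4(−0.6) + 5(+0.4) = -0.4Δₜ = -0.4 × (4/9) × 134 = -24 kJ/mol.
Subtracting, OSPE = -80 − (-24) = -56 kJ/mol.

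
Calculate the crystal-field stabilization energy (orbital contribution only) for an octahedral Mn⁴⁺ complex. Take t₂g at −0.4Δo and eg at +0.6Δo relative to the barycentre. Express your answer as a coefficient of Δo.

-1.2 Δo

Group 7 minus oxidation state +4 gives a d³ configuration for Mn⁴⁺.
Configuration: t₂g³ eg⁰.
CFSE = 3(-0.4Δo) + 0(0.6Δo) = -1.2Δo + 0.0Δo = -1.2Δo.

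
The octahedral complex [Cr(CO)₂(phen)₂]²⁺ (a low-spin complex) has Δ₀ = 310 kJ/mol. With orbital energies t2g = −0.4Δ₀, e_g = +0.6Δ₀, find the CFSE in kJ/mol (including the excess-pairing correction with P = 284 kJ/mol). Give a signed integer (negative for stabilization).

Ligand charges: 2×(+0) from CO and 2×(+0) from phen sum to +0; with overall charge +2, Cr is +2.
Cr is in group 6, so Cr²⁺ is d⁴ (6 − 2 = 4).
Electron filling gives t2g^4 e_g^0.
CFSE(orbital) = 4×(-0.4Δ₀) + 0×(0.6Δ₀) = -1.6Δ₀; with Δ₀ = 310 kJ/mol that is -496 kJ/mol.
Relative to high-spin t2g^3 e_g^1 (0 paired), the low-spin configuration has 1 additional pair, contributing +1 × 284 = +284 kJ/mol.
Combining: -496 + 284 = -212 kJ/mol.

-212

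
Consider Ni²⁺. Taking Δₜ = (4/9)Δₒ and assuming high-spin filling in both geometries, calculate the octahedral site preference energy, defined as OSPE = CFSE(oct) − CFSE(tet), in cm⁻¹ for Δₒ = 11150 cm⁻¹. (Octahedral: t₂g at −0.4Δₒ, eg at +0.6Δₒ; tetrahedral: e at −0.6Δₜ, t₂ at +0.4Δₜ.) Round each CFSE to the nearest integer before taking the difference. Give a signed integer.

-9416

Ni²⁺: group 10, so d-count = 10 − 2 = 8.
Octahedral high-spin t2g^6 e_g^2: CFSE = -1.2 × 11150 = -13380 cm⁻¹.
In a tetrahedral site the filling is e^4 t2^4: CFSE(tet) = -0.8Δₜ = -0.8 × (4/9)(11150) = -3964 cm⁻¹.
OSPE = -13380 − (-3964) = -9416 cm⁻¹.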